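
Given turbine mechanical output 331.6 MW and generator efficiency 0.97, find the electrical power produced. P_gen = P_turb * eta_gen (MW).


P_gen = 331.6 * 0.97 = 321.6520 MW


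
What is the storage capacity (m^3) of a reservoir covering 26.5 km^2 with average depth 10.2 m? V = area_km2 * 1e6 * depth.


V = 26.5 * 1e6 * 10.2 = 2.7030e+08 m^3


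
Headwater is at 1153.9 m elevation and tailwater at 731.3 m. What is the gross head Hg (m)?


Hg = 1153.9 - 731.3 = 422.6000 m


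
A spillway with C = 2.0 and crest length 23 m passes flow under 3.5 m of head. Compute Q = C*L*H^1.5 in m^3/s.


Q = 2.0 * 23 * 3.5^1.5 = 301.2034 m^3/s


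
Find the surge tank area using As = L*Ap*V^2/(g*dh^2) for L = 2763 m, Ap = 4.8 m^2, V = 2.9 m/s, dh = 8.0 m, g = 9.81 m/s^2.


As = 2763 * 4.8 * 2.9^2 / (9.81 * 8.0^2) = 177.6516 m^2


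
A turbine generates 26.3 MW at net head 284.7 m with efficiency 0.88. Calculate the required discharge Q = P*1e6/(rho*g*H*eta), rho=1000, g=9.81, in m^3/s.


Q = 26.3 * 1e6 / (1000 * 9.81 * 284.7 * 0.88) = 10.7008 m^3/s


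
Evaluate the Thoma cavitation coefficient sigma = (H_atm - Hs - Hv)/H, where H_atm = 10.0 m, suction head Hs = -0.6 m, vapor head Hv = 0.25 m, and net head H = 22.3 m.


sigma = (10.0 - (-0.6) - 0.25) / 22.3 = 0.4641


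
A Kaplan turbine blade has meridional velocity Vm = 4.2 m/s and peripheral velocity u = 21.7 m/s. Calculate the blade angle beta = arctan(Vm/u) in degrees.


beta = arctan(4.2 / 21.7) = 10.9541 degrees


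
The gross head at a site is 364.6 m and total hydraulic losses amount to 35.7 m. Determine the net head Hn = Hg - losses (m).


Hn = 364.6 - 35.7 = 328.9000 m


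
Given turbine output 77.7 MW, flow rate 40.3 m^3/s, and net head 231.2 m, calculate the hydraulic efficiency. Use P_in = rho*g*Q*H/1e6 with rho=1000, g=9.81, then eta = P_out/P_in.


P_in = 1000 * 9.81 * 40.3 * 231.2 / 1e6 = 91.4033 MW
eta = 77.7 / 91.4033 = 0.8501


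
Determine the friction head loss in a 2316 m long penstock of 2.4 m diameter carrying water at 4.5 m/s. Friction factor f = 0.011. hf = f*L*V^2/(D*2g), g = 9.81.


hf = 0.011 * 2316 * 4.5^2 / (2.4 * 2 * 9.81) = 10.9558 m


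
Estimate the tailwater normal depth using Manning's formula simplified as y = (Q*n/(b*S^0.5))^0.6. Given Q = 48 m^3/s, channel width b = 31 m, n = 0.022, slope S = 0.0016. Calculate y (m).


y = (48 * 0.022 / (31 * 0.0016^0.5))^0.6 = 0.9081 m


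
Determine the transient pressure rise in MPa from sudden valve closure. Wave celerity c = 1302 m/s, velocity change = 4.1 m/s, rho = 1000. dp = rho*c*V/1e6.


dp = 1000 * 1302 * 4.1 / 1e6 = 5.3382 MPa


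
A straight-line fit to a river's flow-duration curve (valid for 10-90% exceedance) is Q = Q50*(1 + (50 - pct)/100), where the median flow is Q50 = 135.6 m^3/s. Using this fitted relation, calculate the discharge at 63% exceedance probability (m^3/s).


Q = 135.6 * (1 + (50 - 63)/100) = 117.9720 m^3/s


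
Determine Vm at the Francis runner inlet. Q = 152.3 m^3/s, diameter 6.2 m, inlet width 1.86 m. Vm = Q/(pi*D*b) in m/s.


Vm = 152.3 / (pi * 6.2 * 1.86) = 4.2038 m/s


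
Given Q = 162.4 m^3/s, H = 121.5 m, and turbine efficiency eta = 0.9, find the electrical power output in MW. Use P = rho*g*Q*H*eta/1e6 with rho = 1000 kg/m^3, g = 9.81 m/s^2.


P = 1000 * 9.81 * 162.4 * 121.5 * 0.9 / 1e6 = 174.2103 MW


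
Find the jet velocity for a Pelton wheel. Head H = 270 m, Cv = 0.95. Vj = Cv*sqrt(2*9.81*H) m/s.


Vj = 0.95 * sqrt(2*9.81*270) = 69.1441 m/s


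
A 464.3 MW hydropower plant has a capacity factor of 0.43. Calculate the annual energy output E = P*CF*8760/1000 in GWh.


E = 464.3 * 0.43 * 8760 / 1000 = 1748.9252 GWh


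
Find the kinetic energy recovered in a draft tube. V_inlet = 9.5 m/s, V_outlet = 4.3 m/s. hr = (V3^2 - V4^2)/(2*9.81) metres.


hr = (9.5^2 - 4.3^2) / (2*9.81) = 3.6575 m


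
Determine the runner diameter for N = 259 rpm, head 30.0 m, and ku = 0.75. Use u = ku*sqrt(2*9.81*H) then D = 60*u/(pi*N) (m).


u = 0.75 * sqrt(2*9.81*30.0) = 18.1958 m/s
D = 60 * 18.1958 / (pi * 259) = 1.3418 m


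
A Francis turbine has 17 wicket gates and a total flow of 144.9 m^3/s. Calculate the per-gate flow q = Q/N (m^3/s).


q = 144.9 / 17 = 8.5235 m^3/s


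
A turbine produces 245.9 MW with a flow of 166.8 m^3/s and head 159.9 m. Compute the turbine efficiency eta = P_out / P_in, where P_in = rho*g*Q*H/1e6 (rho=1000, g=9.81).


P_in = 1000 * 9.81 * 166.8 * 159.9 / 1e6 = 261.6456 MW
eta = 245.9 / 261.6456 = 0.9398


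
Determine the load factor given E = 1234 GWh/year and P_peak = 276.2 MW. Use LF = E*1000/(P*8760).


LF = 1234 * 1000 / (276.2 * 8760) = 0.5100


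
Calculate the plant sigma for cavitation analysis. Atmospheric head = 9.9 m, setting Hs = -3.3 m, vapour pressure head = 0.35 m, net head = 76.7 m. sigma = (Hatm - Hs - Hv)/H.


sigma = (9.9 - (-3.3) - 0.35) / 76.7 = 0.1675


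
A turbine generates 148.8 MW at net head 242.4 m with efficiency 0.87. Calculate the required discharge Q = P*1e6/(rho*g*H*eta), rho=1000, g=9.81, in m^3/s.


Q = 148.8 * 1e6 / (1000 * 9.81 * 242.4 * 0.87) = 71.9254 m^3/s


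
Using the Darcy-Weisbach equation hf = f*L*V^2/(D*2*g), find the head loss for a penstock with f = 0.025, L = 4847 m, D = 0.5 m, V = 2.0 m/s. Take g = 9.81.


hf = 0.025 * 4847 * 2.0^2 / (0.5 * 2 * 9.81) = 49.4088 m


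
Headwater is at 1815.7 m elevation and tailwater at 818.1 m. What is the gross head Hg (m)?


Hg = 1815.7 - 818.1 = 997.6000 m


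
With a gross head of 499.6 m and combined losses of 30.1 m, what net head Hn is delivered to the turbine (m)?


Hn = 499.6 - 30.1 = 469.5000 m


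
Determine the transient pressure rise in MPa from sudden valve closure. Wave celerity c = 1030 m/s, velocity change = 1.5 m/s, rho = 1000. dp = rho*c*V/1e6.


dp = 1000 * 1030 * 1.5 / 1e6 = 1.5450 MPa


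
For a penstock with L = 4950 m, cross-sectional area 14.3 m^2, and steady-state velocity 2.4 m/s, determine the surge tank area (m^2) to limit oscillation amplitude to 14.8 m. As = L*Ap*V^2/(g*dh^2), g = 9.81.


As = 4950 * 14.3 * 2.4^2 / (9.81 * 14.8^2) = 189.7454 m^2


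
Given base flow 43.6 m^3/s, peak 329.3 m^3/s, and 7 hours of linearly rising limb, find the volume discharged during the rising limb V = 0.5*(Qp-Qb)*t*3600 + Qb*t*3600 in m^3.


V = 0.5*(329.3 - 43.6)*7*3600 + 43.6*7*3600 = 4.6985e+06 m^3


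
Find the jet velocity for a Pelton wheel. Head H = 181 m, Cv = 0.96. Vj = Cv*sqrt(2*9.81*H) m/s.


Vj = 0.96 * sqrt(2*9.81*181) = 57.2084 m/s


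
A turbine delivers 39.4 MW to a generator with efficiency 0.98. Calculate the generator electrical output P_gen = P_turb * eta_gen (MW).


P_gen = 39.4 * 0.98 = 38.6120 MW


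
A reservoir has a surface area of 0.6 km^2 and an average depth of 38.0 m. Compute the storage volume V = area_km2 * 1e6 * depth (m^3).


V = 0.6 * 1e6 * 38.0 = 2.2800e+07 m^3


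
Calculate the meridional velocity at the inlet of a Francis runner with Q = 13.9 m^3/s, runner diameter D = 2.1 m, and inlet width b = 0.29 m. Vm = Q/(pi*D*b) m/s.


Vm = 13.9 / (pi * 2.1 * 0.29) = 7.2652 m/s


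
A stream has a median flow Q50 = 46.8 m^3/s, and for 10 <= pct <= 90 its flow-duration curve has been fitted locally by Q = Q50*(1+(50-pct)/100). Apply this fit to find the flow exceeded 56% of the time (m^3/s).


Q = 46.8 * (1 + (50 - 56)/100) = 43.9920 m^3/s


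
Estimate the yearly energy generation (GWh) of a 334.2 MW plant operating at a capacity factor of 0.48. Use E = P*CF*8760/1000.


E = 334.2 * 0.48 * 8760 / 1000 = 1405.2442 GWh


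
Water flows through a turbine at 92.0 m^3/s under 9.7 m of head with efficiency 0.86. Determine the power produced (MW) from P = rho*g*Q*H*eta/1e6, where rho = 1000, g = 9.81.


P = 1000 * 9.81 * 92.0 * 9.7 * 0.86 / 1e6 = 7.5288 MW


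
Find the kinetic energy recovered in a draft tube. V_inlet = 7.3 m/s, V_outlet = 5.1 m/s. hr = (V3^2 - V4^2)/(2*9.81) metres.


hr = (7.3^2 - 5.1^2) / (2*9.81) = 1.3904 m


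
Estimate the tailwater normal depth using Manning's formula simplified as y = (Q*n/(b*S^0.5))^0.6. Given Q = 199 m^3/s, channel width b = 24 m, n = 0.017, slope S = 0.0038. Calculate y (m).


y = (199 * 0.017 / (24 * 0.0038^0.5))^0.6 = 1.6426 m


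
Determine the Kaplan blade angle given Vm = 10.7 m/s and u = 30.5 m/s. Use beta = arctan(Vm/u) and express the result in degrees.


beta = arctan(10.7 / 30.5) = 19.3319 degrees


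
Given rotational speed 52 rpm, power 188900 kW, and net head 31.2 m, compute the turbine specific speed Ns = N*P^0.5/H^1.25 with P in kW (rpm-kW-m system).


Ns = 52 * 188900^0.5 / 31.2^1.25 = 306.4969


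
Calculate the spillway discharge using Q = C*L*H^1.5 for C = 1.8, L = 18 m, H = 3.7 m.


Q = 1.8 * 18 * 3.7^1.5 = 230.5938 m^3/s


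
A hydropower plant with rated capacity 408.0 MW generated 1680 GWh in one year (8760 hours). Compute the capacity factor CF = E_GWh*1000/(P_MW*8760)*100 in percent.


CF = 1680 * 1000 / (408.0 * 8760) * 100 = 47.0051 %


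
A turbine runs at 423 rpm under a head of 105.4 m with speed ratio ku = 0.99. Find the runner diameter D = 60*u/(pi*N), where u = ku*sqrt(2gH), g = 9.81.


u = 0.99 * sqrt(2*9.81*105.4) = 45.0199 m/s
D = 60 * 45.0199 / (pi * 423) = 2.0327 m


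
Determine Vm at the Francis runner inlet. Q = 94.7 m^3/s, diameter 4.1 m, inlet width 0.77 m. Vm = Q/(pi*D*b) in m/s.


Vm = 94.7 / (pi * 4.1 * 0.77) = 9.5483 m/s


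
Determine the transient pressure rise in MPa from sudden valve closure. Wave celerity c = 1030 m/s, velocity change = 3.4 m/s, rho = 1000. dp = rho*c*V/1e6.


dp = 1000 * 1030 * 3.4 / 1e6 = 3.5020 MPa


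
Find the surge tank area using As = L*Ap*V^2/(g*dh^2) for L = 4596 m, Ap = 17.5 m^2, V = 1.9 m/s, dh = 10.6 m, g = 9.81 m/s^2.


As = 4596 * 17.5 * 1.9^2 / (9.81 * 10.6^2) = 263.4174 m^2


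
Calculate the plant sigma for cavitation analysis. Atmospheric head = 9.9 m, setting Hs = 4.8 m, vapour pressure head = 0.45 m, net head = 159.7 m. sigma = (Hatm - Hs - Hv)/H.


sigma = (9.9 - 4.8 - 0.45) / 159.7 = 0.0291


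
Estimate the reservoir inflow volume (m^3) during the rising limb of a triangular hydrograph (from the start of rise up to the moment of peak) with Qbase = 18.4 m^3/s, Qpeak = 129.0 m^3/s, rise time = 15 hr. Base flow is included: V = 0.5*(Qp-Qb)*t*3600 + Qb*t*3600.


V = 0.5*(129.0 - 18.4)*15*3600 + 18.4*15*3600 = 3.9798e+06 m^3


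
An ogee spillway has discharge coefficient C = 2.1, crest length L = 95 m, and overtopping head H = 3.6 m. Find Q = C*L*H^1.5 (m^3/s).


Q = 2.1 * 95 * 3.6^1.5 = 1362.6887 m^3/s


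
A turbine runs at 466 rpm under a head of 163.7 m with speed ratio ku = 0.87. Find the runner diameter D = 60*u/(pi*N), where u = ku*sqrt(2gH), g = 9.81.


u = 0.87 * sqrt(2*9.81*163.7) = 49.3052 m/s
D = 60 * 49.3052 / (pi * 466) = 2.0207 m


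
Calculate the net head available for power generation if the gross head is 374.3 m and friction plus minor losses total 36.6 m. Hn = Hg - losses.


Hn = 374.3 - 36.6 = 337.7000 m


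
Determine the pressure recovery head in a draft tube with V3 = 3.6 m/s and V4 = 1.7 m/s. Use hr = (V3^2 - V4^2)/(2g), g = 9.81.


hr = (3.6^2 - 1.7^2) / (2*9.81) = 0.5133 m


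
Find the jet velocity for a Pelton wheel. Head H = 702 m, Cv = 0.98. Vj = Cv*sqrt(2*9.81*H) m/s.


Vj = 0.98 * sqrt(2*9.81*702) = 115.0123 m/s


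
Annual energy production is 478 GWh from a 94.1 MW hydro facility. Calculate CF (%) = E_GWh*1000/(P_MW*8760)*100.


CF = 478 * 1000 / (94.1 * 8760) * 100 = 57.9875 %


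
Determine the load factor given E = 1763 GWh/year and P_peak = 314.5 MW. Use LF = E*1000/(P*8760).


LF = 1763 * 1000 / (314.5 * 8760) = 0.6399


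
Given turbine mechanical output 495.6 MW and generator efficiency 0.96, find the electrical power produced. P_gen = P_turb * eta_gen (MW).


P_gen = 495.6 * 0.96 = 475.7760 MW


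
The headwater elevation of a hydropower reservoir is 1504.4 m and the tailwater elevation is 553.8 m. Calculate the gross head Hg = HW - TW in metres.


Hg = 1504.4 - 553.8 = 950.6000 m


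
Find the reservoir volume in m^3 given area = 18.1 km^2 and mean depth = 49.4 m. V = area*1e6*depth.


V = 18.1 * 1e6 * 49.4 = 8.9414e+08 m^3


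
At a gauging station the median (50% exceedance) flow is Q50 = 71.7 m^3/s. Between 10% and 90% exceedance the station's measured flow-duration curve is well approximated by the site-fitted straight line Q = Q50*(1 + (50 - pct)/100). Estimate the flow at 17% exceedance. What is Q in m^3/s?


Q = 71.7 * (1 + (50 - 17)/100) = 95.3610 m^3/s


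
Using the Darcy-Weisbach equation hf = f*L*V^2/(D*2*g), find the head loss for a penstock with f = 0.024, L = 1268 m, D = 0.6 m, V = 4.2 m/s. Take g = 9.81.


hf = 0.024 * 1268 * 4.2^2 / (0.6 * 2 * 9.81) = 45.6015 m


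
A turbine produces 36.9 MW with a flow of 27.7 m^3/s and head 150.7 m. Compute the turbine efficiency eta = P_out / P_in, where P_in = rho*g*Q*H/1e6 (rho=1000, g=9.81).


P_in = 1000 * 9.81 * 27.7 * 150.7 / 1e6 = 40.9508 MW
eta = 36.9 / 40.9508 = 0.9011


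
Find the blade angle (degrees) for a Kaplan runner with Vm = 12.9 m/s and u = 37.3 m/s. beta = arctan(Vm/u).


beta = arctan(12.9 / 37.3) = 19.0777 degrees


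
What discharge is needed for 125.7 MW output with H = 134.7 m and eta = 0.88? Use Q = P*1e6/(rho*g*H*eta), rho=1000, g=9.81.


Q = 125.7 * 1e6 / (1000 * 9.81 * 134.7 * 0.88) = 108.0976 m^3/s


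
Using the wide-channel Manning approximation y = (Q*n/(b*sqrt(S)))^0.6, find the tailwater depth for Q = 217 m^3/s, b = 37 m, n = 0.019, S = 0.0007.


y = (217 * 0.019 / (37 * 0.0007^0.5))^0.6 = 2.3696 m


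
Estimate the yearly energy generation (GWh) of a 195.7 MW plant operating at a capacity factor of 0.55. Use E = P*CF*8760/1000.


E = 195.7 * 0.55 * 8760 / 1000 = 942.8826 GWh


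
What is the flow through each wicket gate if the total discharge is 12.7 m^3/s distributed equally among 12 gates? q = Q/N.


q = 12.7 / 12 = 1.0583 m^3/s


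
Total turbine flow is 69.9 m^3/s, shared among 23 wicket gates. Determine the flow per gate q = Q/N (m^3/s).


q = 69.9 / 23 = 3.0391 m^3/s


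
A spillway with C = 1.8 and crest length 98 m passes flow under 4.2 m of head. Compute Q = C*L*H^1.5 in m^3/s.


Q = 1.8 * 98 * 4.2^1.5 = 1518.3522 m^3/s


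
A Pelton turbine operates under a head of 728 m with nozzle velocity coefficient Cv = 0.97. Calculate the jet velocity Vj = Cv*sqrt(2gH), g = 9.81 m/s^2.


Vj = 0.97 * sqrt(2*9.81*728) = 115.9276 m/s


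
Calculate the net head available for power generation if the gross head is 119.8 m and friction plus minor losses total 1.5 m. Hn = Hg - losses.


Hn = 119.8 - 1.5 = 118.3000 m


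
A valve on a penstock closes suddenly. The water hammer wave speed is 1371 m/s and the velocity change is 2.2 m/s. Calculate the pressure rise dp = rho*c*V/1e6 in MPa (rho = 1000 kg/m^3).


dp = 1000 * 1371 * 2.2 / 1e6 = 3.0162 MPa


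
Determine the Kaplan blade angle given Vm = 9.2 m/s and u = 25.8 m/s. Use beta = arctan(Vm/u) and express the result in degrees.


beta = arctan(9.2 / 25.8) = 19.6257 degrees


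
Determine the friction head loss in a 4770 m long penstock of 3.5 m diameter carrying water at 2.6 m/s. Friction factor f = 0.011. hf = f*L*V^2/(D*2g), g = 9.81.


hf = 0.011 * 4770 * 2.6^2 / (3.5 * 2 * 9.81) = 5.1652 m


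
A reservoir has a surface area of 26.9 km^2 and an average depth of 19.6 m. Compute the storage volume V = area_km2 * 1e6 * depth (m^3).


V = 26.9 * 1e6 * 19.6 = 5.2724e+08 m^3


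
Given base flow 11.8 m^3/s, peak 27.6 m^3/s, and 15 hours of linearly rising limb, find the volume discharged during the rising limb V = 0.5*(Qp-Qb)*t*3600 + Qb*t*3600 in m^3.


V = 0.5*(27.6 - 11.8)*15*3600 + 11.8*15*3600 = 1.0638e+06 m^3


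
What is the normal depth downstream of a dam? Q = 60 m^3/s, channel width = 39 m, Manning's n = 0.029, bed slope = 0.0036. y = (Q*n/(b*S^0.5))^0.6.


y = (60 * 0.029 / (39 * 0.0036^0.5))^0.6 = 0.8371 m


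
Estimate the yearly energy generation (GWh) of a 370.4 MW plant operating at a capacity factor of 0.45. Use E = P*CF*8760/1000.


E = 370.4 * 0.45 * 8760 / 1000 = 1460.1168 GWh


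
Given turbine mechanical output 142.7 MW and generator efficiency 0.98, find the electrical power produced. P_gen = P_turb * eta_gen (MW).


P_gen = 142.7 * 0.98 = 139.8460 MW


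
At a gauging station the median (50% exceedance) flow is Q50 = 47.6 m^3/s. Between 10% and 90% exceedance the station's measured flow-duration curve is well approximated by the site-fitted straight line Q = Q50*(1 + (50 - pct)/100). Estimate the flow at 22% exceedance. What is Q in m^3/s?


Q = 47.6 * (1 + (50 - 22)/100) = 60.9280 m^3/s


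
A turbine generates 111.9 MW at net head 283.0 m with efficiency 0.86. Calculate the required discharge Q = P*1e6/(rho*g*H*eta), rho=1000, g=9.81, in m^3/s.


Q = 111.9 * 1e6 / (1000 * 9.81 * 283.0 * 0.86) = 46.8680 m^3/s


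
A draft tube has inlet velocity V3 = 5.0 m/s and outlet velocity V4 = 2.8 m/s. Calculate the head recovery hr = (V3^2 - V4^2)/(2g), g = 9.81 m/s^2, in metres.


hr = (5.0^2 - 2.8^2) / (2*9.81) = 0.8746 m


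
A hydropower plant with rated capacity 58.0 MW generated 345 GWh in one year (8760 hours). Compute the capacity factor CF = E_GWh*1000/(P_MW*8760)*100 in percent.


CF = 345 * 1000 / (58.0 * 8760) * 100 = 67.9027 %


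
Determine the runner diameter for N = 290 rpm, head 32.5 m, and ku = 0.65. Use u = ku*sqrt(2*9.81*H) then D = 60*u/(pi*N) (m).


u = 0.65 * sqrt(2*9.81*32.5) = 16.4136 m/s
D = 60 * 16.4136 / (pi * 290) = 1.0810 m


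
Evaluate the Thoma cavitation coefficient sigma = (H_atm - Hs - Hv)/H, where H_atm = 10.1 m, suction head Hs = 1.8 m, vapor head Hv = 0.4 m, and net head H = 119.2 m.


sigma = (10.1 - 1.8 - 0.4) / 119.2 = 0.0663


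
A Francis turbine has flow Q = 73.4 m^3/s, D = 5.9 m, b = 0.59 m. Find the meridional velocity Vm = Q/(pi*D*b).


Vm = 73.4 / (pi * 5.9 * 0.59) = 6.7118 m/s


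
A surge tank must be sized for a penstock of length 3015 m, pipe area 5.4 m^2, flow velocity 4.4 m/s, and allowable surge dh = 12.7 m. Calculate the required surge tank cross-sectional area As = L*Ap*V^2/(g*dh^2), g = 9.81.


As = 3015 * 5.4 * 4.4^2 / (9.81 * 12.7^2) = 199.2095 m^2


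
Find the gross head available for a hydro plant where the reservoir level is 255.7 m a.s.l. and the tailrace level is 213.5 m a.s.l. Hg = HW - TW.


Hg = 255.7 - 213.5 = 42.2000 m


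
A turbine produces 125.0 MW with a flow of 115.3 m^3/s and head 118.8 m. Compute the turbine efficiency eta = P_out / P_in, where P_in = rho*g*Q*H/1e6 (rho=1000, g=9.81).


P_in = 1000 * 9.81 * 115.3 * 118.8 / 1e6 = 134.3738 MW
eta = 125.0 / 134.3738 = 0.9302


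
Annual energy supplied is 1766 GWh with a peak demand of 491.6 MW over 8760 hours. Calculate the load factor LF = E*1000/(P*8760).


LF = 1766 * 1000 / (491.6 * 8760) = 0.4101


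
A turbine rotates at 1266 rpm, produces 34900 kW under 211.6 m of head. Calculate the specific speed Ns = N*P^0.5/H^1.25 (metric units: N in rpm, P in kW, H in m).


Ns = 1266 * 34900^0.5 / 211.6^1.25 = 293.0568


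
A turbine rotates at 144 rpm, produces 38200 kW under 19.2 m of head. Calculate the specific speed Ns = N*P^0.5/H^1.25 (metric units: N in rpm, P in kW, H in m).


Ns = 144 * 38200^0.5 / 19.2^1.25 = 700.2734


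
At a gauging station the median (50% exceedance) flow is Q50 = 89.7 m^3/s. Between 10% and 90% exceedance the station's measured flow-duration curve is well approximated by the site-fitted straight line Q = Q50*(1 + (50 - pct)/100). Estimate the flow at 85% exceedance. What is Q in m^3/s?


Q = 89.7 * (1 + (50 - 85)/100) = 58.3050 m^3/s


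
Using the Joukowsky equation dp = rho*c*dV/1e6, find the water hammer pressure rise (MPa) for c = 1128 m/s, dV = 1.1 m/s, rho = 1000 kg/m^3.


dp = 1000 * 1128 * 1.1 / 1e6 = 1.2408 MPa


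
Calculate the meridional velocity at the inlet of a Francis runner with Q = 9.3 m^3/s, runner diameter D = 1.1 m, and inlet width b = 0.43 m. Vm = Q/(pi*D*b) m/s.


Vm = 9.3 / (pi * 1.1 * 0.43) = 6.2585 m/s


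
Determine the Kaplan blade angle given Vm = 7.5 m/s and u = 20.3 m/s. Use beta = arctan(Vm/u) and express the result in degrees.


beta = arctan(7.5 / 20.3) = 20.2772 degrees


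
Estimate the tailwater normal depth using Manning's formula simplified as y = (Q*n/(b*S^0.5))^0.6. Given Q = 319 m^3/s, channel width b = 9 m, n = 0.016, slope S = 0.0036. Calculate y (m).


y = (319 * 0.016 / (9 * 0.0036^0.5))^0.6 = 3.8487 m


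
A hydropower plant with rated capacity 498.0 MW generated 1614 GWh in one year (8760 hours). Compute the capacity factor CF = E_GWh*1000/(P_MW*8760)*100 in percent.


CF = 1614 * 1000 / (498.0 * 8760) * 100 = 36.9973 %


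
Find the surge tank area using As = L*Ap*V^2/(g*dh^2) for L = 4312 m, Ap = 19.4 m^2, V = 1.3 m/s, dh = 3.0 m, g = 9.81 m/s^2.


As = 4312 * 19.4 * 1.3^2 / (9.81 * 3.0^2) = 1601.2372 m^2


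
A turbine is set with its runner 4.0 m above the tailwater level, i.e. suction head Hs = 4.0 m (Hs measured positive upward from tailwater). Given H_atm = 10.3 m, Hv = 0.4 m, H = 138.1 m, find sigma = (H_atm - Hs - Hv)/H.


sigma = (10.3 - 4.0 - 0.4) / 138.1 = 0.0427


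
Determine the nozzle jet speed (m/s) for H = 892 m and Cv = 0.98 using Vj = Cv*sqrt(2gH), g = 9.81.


Vj = 0.98 * sqrt(2*9.81*892) = 129.6457 m/s


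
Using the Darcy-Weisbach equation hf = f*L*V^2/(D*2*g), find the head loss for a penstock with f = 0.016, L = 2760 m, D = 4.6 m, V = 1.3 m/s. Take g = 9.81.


hf = 0.016 * 2760 * 1.3^2 / (4.6 * 2 * 9.81) = 0.8269 m


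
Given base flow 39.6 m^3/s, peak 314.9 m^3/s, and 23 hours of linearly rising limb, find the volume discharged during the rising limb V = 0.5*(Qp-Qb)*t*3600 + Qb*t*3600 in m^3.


V = 0.5*(314.9 - 39.6)*23*3600 + 39.6*23*3600 = 1.4676e+07 m^3


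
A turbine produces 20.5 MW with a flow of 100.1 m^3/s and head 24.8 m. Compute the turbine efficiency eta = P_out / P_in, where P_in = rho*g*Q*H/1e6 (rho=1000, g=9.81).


P_in = 1000 * 9.81 * 100.1 * 24.8 / 1e6 = 24.3531 MW
eta = 20.5 / 24.3531 = 0.8418


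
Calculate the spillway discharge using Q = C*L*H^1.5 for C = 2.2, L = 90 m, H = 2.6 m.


Q = 2.2 * 90 * 2.6^1.5 = 830.0901 m^3/s


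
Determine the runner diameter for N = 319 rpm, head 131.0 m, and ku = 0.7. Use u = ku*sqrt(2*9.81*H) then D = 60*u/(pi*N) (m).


u = 0.7 * sqrt(2*9.81*131.0) = 35.4881 m/s
D = 60 * 35.4881 / (pi * 319) = 2.1247 m


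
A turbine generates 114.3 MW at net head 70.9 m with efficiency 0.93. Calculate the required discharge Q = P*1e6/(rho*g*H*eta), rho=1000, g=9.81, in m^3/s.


Q = 114.3 * 1e6 / (1000 * 9.81 * 70.9 * 0.93) = 176.7047 m^3/s


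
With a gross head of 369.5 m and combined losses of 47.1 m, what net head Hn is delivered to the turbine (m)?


Hn = 369.5 - 47.1 = 322.4000 m


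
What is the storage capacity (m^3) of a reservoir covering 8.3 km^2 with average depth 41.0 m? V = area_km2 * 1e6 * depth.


V = 8.3 * 1e6 * 41.0 = 3.4030e+08 m^3


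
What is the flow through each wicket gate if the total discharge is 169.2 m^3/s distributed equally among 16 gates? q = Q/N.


q = 169.2 / 16 = 10.5750 m^3/s


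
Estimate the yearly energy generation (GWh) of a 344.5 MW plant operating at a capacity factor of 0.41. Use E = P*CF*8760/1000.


E = 344.5 * 0.41 * 8760 / 1000 = 1237.3062 GWh


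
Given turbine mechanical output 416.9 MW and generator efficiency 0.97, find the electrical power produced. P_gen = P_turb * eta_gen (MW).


P_gen = 416.9 * 0.97 = 404.3930 MW


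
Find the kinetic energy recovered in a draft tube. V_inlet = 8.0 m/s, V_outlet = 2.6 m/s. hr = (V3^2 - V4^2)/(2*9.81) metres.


hr = (8.0^2 - 2.6^2) / (2*9.81) = 2.9174 m


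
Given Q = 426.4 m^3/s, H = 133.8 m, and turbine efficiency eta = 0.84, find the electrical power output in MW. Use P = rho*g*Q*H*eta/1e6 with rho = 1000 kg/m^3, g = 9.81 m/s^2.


P = 1000 * 9.81 * 426.4 * 133.8 * 0.84 / 1e6 = 470.1339 MW


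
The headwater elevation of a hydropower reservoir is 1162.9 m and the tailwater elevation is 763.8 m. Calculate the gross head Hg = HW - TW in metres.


Hg = 1162.9 - 763.8 = 399.1000 m


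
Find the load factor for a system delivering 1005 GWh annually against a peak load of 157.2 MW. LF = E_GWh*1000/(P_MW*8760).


LF = 1005 * 1000 / (157.2 * 8760) = 0.7298


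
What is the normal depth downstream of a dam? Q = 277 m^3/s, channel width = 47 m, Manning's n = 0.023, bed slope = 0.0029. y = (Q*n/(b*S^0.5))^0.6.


y = (277 * 0.023 / (47 * 0.0029^0.5))^0.6 = 1.7400 m


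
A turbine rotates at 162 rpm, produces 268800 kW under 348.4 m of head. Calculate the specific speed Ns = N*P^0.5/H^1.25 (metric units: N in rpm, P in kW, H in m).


Ns = 162 * 268800^0.5 / 348.4^1.25 = 55.7997


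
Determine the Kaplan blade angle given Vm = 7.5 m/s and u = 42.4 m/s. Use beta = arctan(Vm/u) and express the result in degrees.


beta = arctan(7.5 / 42.4) = 10.0311 degrees


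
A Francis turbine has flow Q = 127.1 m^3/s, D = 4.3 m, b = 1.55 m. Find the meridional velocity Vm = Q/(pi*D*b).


Vm = 127.1 / (pi * 4.3 * 1.55) = 6.0701 m/s


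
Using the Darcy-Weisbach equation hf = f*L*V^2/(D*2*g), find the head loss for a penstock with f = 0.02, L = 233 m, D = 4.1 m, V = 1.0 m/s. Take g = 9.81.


hf = 0.02 * 233 * 1.0^2 / (4.1 * 2 * 9.81) = 0.0579 m


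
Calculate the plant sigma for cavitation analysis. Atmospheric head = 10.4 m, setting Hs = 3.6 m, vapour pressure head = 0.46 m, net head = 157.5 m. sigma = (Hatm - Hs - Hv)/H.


sigma = (10.4 - 3.6 - 0.46) / 157.5 = 0.0403


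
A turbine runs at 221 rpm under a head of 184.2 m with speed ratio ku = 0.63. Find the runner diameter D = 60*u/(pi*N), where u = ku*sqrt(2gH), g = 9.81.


u = 0.63 * sqrt(2*9.81*184.2) = 37.8734 m/s
D = 60 * 37.8734 / (pi * 221) = 3.2730 m


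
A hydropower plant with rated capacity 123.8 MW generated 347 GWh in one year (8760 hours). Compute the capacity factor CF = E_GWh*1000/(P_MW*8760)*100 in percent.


CF = 347 * 1000 / (123.8 * 8760) * 100 = 31.9967 %


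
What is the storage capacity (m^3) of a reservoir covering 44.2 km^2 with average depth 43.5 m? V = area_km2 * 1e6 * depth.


V = 44.2 * 1e6 * 43.5 = 1.9227e+09 m^3


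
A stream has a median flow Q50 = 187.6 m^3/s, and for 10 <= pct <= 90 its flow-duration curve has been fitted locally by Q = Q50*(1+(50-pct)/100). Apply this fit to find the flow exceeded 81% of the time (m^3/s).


Q = 187.6 * (1 + (50 - 81)/100) = 129.4440 m^3/s


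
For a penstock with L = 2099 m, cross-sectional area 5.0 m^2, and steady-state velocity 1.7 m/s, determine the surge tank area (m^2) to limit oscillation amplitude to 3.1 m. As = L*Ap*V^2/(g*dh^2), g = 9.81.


As = 2099 * 5.0 * 1.7^2 / (9.81 * 3.1^2) = 321.7273 m^2


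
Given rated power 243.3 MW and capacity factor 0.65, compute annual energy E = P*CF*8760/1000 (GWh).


E = 243.3 * 0.65 * 8760 / 1000 = 1385.3502 GWh


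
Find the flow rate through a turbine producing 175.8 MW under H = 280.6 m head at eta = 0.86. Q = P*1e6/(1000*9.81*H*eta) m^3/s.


Q = 175.8 * 1e6 / (1000 * 9.81 * 280.6 * 0.86) = 74.2615 m^3/s


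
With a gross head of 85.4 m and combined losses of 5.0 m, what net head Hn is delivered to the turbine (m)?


Hn = 85.4 - 5.0 = 80.4000 m


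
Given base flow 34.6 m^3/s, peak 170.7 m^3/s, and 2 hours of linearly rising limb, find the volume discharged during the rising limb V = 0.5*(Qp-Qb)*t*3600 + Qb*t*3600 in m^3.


V = 0.5*(170.7 - 34.6)*2*3600 + 34.6*2*3600 = 739080.0000 m^3


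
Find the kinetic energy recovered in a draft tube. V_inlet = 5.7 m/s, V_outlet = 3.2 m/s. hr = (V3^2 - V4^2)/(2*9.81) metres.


hr = (5.7^2 - 3.2^2) / (2*9.81) = 1.1340 m


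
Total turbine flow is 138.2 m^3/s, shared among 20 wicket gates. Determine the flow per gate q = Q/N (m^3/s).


q = 138.2 / 20 = 6.9100 m^3/s


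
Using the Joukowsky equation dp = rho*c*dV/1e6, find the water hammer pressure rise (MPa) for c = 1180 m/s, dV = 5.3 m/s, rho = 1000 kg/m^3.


dp = 1000 * 1180 * 5.3 / 1e6 = 6.2540 MPa


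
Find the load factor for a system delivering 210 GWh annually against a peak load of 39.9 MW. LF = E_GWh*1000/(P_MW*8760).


LF = 210 * 1000 / (39.9 * 8760) = 0.6008


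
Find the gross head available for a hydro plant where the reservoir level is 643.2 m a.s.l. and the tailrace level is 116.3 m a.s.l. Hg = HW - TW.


Hg = 643.2 - 116.3 = 526.9000 m


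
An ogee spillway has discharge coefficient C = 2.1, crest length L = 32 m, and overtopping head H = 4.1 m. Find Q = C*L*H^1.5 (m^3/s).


Q = 2.1 * 32 * 4.1^1.5 = 557.8855 m^3/s


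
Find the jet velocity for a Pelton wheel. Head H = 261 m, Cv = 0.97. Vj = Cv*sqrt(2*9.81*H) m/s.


Vj = 0.97 * sqrt(2*9.81*261) = 69.4131 m/s


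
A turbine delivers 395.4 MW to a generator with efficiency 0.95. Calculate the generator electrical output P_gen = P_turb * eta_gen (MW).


P_gen = 395.4 * 0.95 = 375.6300 MW


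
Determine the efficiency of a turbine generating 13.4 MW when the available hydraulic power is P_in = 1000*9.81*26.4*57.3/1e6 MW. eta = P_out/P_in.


P_in = 1000 * 9.81 * 26.4 * 57.3 / 1e6 = 14.8398 MW
eta = 13.4 / 14.8398 = 0.9030


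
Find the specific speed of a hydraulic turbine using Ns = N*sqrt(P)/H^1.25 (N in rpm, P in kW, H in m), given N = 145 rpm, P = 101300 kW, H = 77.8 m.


Ns = 145 * 101300^0.5 / 77.8^1.25 = 199.7323


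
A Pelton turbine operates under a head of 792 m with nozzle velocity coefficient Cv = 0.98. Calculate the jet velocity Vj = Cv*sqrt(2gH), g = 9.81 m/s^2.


Vj = 0.98 * sqrt(2*9.81*792) = 122.1626 m/s


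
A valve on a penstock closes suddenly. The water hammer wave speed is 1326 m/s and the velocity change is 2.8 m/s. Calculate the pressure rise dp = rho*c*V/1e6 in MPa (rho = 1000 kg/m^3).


dp = 1000 * 1326 * 2.8 / 1e6 = 3.7128 MPa


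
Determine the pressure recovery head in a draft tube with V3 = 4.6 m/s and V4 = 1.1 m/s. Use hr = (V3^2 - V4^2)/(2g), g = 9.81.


hr = (4.6^2 - 1.1^2) / (2*9.81) = 1.0168 m


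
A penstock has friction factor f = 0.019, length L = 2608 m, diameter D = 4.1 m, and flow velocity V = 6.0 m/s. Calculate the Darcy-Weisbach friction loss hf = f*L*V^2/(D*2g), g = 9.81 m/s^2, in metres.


hf = 0.019 * 2608 * 6.0^2 / (4.1 * 2 * 9.81) = 22.1759 m


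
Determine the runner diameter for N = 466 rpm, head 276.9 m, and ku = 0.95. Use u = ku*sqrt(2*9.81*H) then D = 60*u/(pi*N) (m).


u = 0.95 * sqrt(2*9.81*276.9) = 70.0220 m/s
D = 60 * 70.0220 / (pi * 466) = 2.8698 m


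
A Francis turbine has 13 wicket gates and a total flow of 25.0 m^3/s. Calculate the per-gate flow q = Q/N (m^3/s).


q = 25.0 / 13 = 1.9231 m^3/s


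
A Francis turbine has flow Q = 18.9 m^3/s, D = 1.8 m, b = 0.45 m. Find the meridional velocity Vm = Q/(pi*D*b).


Vm = 18.9 / (pi * 1.8 * 0.45) = 7.4272 m/s


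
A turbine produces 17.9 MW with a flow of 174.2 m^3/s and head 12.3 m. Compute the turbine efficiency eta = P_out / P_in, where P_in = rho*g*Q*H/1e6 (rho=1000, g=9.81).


P_in = 1000 * 9.81 * 174.2 * 12.3 / 1e6 = 21.0195 MW
eta = 17.9 / 21.0195 = 0.8516


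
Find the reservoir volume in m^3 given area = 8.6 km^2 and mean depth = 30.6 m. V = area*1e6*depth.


V = 8.6 * 1e6 * 30.6 = 2.6316e+08 m^3


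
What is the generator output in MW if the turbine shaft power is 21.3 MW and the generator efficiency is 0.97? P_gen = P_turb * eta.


P_gen = 21.3 * 0.97 = 20.6610 MW


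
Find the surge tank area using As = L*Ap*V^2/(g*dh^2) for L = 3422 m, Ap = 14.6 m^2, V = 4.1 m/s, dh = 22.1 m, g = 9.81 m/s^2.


As = 3422 * 14.6 * 4.1^2 / (9.81 * 22.1^2) = 175.2859 m^2


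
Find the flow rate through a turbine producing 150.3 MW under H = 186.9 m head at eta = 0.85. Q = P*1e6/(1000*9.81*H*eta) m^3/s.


Q = 150.3 * 1e6 / (1000 * 9.81 * 186.9 * 0.85) = 96.4410 m^3/s


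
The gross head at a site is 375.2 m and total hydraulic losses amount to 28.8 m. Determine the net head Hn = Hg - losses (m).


Hn = 375.2 - 28.8 = 346.4000 m


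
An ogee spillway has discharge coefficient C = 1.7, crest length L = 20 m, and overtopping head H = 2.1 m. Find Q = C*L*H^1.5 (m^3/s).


Q = 1.7 * 20 * 2.1^1.5 = 103.4684 m^3/s


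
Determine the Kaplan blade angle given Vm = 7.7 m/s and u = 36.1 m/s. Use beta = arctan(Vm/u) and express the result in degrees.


beta = arctan(7.7 / 36.1) = 12.0406 degrees


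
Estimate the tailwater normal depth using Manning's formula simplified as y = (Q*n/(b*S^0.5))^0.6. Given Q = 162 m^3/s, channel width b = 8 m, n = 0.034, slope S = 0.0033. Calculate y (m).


y = (162 * 0.034 / (8 * 0.0033^0.5))^0.6 = 4.4380 m


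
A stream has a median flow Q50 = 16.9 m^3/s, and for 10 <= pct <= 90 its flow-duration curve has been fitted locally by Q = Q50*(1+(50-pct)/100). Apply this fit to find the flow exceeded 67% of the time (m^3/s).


Q = 16.9 * (1 + (50 - 67)/100) = 14.0270 m^3/s


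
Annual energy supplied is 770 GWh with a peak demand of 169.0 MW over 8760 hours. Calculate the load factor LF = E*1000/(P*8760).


LF = 770 * 1000 / (169.0 * 8760) = 0.5201


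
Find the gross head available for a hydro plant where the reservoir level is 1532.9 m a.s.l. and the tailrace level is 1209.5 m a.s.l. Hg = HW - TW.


Hg = 1532.9 - 1209.5 = 323.4000 m


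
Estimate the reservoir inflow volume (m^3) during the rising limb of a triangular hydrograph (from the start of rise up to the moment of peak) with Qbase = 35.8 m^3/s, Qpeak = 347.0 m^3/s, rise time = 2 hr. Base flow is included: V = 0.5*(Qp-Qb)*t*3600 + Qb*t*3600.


V = 0.5*(347.0 - 35.8)*2*3600 + 35.8*2*3600 = 1.3781e+06 m^3


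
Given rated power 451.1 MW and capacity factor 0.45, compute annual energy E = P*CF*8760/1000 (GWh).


E = 451.1 * 0.45 * 8760 / 1000 = 1778.2362 GWh


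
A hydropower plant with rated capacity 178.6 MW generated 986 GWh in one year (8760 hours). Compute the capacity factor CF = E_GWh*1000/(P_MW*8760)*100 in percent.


CF = 986 * 1000 / (178.6 * 8760) * 100 = 63.0219 %


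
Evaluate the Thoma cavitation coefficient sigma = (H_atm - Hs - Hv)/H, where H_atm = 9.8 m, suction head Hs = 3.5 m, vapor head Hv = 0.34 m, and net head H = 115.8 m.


sigma = (9.8 - 3.5 - 0.34) / 115.8 = 0.0515


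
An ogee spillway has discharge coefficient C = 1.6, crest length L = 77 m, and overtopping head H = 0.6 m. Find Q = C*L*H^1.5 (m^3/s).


Q = 1.6 * 77 * 0.6^1.5 = 57.2582 m^3/s


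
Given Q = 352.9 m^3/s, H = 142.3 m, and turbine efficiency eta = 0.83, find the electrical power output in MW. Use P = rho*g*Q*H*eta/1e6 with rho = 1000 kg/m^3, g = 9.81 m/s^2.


P = 1000 * 9.81 * 352.9 * 142.3 * 0.83 / 1e6 = 408.8873 MW


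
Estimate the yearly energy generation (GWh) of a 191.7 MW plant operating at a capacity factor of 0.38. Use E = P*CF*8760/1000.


E = 191.7 * 0.38 * 8760 / 1000 = 638.1310 GWh


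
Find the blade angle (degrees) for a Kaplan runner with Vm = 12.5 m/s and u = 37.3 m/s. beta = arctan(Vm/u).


beta = arctan(12.5 / 37.3) = 18.5271 degrees


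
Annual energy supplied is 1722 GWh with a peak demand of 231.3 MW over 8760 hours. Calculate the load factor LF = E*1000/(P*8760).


LF = 1722 * 1000 / (231.3 * 8760) = 0.8499


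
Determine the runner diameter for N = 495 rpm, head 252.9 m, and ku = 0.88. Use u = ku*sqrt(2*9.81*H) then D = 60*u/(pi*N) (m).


u = 0.88 * sqrt(2*9.81*252.9) = 61.9879 m/s
D = 60 * 61.9879 / (pi * 495) = 2.3917 m


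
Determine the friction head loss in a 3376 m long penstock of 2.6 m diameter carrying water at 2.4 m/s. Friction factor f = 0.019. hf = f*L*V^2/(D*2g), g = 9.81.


hf = 0.019 * 3376 * 2.4^2 / (2.6 * 2 * 9.81) = 7.2428 m


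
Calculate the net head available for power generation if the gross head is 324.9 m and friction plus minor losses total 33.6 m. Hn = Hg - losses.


Hn = 324.9 - 33.6 = 291.3000 m


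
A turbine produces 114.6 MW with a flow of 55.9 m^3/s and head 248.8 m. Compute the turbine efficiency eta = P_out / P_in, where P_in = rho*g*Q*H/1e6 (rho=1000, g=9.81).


P_in = 1000 * 9.81 * 55.9 * 248.8 / 1e6 = 136.4367 MW
eta = 114.6 / 136.4367 = 0.8399


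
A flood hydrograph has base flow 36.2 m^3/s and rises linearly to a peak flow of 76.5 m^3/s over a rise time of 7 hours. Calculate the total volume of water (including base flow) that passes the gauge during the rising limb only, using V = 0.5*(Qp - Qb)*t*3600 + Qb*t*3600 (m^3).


V = 0.5*(76.5 - 36.2)*7*3600 + 36.2*7*3600 = 1.4200e+06 m^3


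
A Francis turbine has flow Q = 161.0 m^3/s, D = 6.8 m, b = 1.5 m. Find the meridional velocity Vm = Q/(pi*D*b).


Vm = 161.0 / (pi * 6.8 * 1.5) = 5.0243 m/s


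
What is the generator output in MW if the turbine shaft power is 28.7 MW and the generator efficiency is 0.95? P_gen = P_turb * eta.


P_gen = 28.7 * 0.95 = 27.2650 MW


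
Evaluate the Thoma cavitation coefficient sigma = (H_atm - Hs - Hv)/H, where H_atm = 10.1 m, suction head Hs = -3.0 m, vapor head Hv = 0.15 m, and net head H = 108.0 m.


sigma = (10.1 - (-3.0) - 0.15) / 108.0 = 0.1199


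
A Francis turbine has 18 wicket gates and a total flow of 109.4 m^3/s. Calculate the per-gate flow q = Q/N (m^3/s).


q = 109.4 / 18 = 6.0778 m^3/s


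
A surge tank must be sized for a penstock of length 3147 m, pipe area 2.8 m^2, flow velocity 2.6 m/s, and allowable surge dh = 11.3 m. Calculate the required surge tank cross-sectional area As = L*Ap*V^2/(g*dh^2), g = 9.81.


As = 3147 * 2.8 * 2.6^2 / (9.81 * 11.3^2) = 47.5527 m^2


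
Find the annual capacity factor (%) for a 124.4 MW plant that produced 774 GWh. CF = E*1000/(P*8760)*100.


CF = 774 * 1000 / (124.4 * 8760) * 100 = 71.0259 %


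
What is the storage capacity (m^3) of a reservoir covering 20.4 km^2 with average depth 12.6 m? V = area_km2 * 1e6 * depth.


V = 20.4 * 1e6 * 12.6 = 2.5704e+08 m^3


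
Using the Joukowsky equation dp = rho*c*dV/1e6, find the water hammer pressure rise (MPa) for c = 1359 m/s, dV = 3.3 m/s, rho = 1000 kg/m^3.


dp = 1000 * 1359 * 3.3 / 1e6 = 4.4847 MPa


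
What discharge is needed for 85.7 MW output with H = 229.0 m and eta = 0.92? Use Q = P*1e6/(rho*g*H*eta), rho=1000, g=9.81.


Q = 85.7 * 1e6 / (1000 * 9.81 * 229.0 * 0.92) = 41.4657 m^3/s


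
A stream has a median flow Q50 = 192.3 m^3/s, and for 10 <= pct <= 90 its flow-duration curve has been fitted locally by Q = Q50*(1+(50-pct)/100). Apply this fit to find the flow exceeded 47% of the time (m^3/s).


Q = 192.3 * (1 + (50 - 47)/100) = 198.0690 m^3/s


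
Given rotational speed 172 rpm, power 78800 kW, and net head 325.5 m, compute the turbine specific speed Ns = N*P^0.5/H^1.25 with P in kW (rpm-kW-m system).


Ns = 172 * 78800^0.5 / 325.5^1.25 = 34.9223


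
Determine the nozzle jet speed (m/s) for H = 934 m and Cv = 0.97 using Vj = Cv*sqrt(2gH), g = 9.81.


Vj = 0.97 * sqrt(2*9.81*934) = 131.3091 m/s


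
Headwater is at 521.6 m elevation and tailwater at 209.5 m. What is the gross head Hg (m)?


Hg = 521.6 - 209.5 = 312.1000 m


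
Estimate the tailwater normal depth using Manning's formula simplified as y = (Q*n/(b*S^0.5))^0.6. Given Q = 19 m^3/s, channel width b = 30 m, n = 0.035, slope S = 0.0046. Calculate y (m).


y = (19 * 0.035 / (30 * 0.0046^0.5))^0.6 = 0.5112 m
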